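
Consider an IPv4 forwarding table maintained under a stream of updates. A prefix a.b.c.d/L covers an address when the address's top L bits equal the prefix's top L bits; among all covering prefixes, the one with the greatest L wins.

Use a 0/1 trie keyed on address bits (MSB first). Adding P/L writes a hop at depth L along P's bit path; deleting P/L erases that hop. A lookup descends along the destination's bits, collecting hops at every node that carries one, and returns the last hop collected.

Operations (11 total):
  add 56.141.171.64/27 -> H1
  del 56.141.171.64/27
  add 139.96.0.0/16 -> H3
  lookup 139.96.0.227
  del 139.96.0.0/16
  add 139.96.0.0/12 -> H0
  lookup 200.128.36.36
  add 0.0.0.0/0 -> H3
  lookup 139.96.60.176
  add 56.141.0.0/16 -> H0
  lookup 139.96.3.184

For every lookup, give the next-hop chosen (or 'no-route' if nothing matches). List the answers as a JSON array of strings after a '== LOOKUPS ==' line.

Trace:
  add 56.141.171.64/27 -> H1 at depth 27
  - 56.141.171.64/27 clear@27
  add 139.96.0.0/16 -> H3 at depth 16
  lookup 139.96.0.227: bits 1000101101100000 walk d0:-→d1:-→d2:-→d3:-→d4:-→d5:-→d6:-→d7:-→d8:-→d9:-→d10:-→d11:-→d12:-→d13:-→d14:-→d15:-→d16:H3 -> H3
  - 139.96.0.0/16 clear@16
  add 139.96.0.0/12 -> H0 at depth 12
  lookup 200.128.36.36: bits 1 walk d0:-→d1:- -> no-route
  add 0.0.0.0/0 -> H3 at depth 0
  lookup 139.96.60.176: bits 1000101101100000 walk d0:H3→d1:-→d2:-→d3:-→d4:-→d5:-→d6:-→d7:-→d8:-→d9:-→d10:-→d11:-→d12:H0→d13:-→d14:-→d15:-→d16:- -> H0
  add 56.141.0.0/16 -> H0 at depth 16
  lookup 139.96.3.184: bits 1000101101100000 walk d0:H3→d1:-→d2:-→d3:-→d4:-→d5:-→d6:-→d7:-→d8:-→d9:-→d10:-→d11:-→d12:H0→d13:-→d14:-→d15:-→d16:- -> H0

== LOOKUPS ==
["H3","no-route","H0","H0"]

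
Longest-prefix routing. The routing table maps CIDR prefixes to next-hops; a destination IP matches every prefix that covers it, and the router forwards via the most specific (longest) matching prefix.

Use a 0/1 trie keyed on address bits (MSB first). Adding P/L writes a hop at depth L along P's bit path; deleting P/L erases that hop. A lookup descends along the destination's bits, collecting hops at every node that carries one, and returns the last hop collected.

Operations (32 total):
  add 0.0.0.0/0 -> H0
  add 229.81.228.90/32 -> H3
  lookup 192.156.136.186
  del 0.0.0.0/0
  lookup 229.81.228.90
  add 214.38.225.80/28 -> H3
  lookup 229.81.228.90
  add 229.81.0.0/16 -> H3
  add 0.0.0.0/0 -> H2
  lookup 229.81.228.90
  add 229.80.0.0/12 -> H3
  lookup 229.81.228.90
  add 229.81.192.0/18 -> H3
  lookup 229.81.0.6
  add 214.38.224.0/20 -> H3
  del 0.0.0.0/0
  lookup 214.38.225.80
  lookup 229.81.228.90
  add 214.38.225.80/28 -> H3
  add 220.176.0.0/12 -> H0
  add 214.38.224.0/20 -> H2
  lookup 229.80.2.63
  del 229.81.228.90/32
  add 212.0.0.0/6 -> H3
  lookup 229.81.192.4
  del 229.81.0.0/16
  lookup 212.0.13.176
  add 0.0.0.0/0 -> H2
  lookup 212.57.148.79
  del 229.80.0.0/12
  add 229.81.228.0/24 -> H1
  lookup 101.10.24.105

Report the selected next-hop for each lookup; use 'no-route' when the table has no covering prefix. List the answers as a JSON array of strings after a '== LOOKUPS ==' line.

Trace:
  + 0.0.0.0/0 (H0) depth=0
  + 229.81.228.90/32 (H3) depth=32
  Q 192.156.136.186: descend 11 ; hops seen [H0] ; pick H0
  - 0.0.0.0/0 clear@0
  Q 229.81.228.90: descend 11100101010100011110010001011010 ; hops seen [H3] ; pick H3
  + 214.38.225.80/28 (H3) depth=28
  Q 229.81.228.90: descend 11100101010100011110010001011010 ; hops seen [H3] ; pick H3
  + 229.81.0.0/16 (H3) depth=16
  + 0.0.0.0/0 (H2) depth=0
  Q 229.81.228.90: descend 11100101010100011110010001011010 ; hops seen [H2,H3,H3] ; pick H3
  + 229.80.0.0/12 (H3) depth=12
  Q 229.81.228.90: descend 11100101010100011110010001011010 ; hops seen [H2,H3,H3,H3] ; pick H3
  + 229.81.192.0/18 (H3) depth=18
  Q 229.81.0.6: descend 1110010101010001 ; hops seen [H2,H3,H3] ; pick H3
  + 214.38.224.0/20 (H3) depth=20
  - 0.0.0.0/0 clear@0
  Q 214.38.225.80: descend 1101011000100110111000010101 ; hops seen [H3,H3] ; pick H3
  Q 229.81.228.90: descend 11100101010100011110010001011010 ; hops seen [H3,H3,H3,H3] ; pick H3
  + 214.38.225.80/28 (H3) depth=28
  + 220.176.0.0/12 (H0) depth=12
  + 214.38.224.0/20 (H2) depth=20
  Q 229.80.2.63: descend 111001010101000 ; hops seen [H3] ; pick H3
  - 229.81.228.90/32 clear@32
  + 212.0.0.0/6 (H3) depth=6
  Q 229.81.192.4: descend 111001010101000111 ; hops seen [H3,H3,H3] ; pick H3
  - 229.81.0.0/16 clear@16
  Q 212.0.13.176: descend 110101 ; hops seen [H3] ; pick H3
  + 0.0.0.0/0 (H2) depth=0
  Q 212.57.148.79: descend 110101 ; hops seen [H2,H3] ; pick H3
  - 229.80.0.0/12 clear@12
  + 229.81.228.0/24 (H1) depth=24
  Q 101.10.24.105: descend ε ; hops seen [H2] ; pick H2

== LOOKUPS ==
["H0","H3","H3","H3","H3","H3","H3","H3","H3","H3","H3","H3","H2"]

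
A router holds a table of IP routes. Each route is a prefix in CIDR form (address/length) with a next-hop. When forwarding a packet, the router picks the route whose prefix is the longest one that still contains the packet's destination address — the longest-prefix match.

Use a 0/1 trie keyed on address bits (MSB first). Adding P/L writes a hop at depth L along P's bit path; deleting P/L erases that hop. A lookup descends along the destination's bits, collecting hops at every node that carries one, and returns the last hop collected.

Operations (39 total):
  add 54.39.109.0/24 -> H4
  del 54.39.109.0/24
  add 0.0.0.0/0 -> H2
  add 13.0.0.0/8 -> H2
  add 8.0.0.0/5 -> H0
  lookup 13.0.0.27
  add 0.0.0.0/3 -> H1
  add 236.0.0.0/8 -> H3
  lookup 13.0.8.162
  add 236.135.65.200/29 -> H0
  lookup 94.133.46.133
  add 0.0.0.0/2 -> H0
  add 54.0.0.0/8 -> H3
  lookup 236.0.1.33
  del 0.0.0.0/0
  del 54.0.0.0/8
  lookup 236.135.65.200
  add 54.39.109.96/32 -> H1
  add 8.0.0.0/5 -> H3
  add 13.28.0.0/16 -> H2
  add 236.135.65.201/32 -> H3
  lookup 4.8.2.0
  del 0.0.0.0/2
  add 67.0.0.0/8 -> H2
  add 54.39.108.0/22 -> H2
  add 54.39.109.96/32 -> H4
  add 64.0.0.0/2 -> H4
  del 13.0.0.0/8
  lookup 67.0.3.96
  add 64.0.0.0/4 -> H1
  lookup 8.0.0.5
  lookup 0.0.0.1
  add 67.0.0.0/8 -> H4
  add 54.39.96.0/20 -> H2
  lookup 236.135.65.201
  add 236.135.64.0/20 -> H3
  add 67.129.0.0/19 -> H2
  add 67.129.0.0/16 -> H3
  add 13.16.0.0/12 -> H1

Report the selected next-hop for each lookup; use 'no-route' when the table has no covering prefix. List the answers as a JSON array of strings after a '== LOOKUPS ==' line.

Trace:
  add 54.39.109.0/24 -> H4 at depth 24
  - 54.39.109.0/24 clear@24
  add 0.0.0.0/0 -> H2 at depth 0
  add 13.0.0.0/8 -> H2 at depth 8
  add 8.0.0.0/5 -> H0 at depth 5
  lookup 13.0.0.27: bits 00001101 walk d0:H2→d1:-→d2:-→d3:-→d4:-→d5:H0→d6:-→d7:-→d8:H2 -> H2
  add 0.0.0.0/3 -> H1 at depth 3
  add 236.0.0.0/8 -> H3 at depth 8
  lookup 13.0.8.162: bits 00001101 walk d0:H2→d1:-→d2:-→d3:H1→d4:-→d5:H0→d6:-→d7:-→d8:H2 -> H2
  add 236.135.65.200/29 -> H0 at depth 29
  lookup 94.133.46.133: bits 0 walk d0:H2→d1:- -> H2
  add 0.0.0.0/2 -> H0 at depth 2
  add 54.0.0.0/8 -> H3 at depth 8
  lookup 236.0.1.33: bits 11101100 walk d0:H2→d1:-→d2:-→d3:-→d4:-→d5:-→d6:-→d7:-→d8:H3 -> H3
  - 0.0.0.0/0 clear@0
  - 54.0.0.0/8 clear@8
  lookup 236.135.65.200: bits 11101100100001110100000111001 walk d0:-→d1:-→d2:-→d3:-→d4:-→d5:-→d6:-→d7:-→d8:H3→d9:-→d10:-→d11:-→d12:-→d13:-→d14:-→d15:-→d16:-→d17:-→d18:-→d19:-→d20:-→d21:-→d22:-→d23:-→d24:-→d25:-→d26:-→d27:-→d28:-→d29:H0 -> H0
  add 54.39.109.96/32 -> H1 at depth 32
  add 8.0.0.0/5 -> H3 at depth 5
  add 13.28.0.0/16 -> H2 at depth 16
  add 236.135.65.201/32 -> H3 at depth 32
  lookup 4.8.2.0: bits 0000 walk d0:-→d1:-→d2:H0→d3:H1→d4:- -> H1
  - 0.0.0.0/2 clear@2
  add 67.0.0.0/8 -> H2 at depth 8
  add 54.39.108.0/22 -> H2 at depth 22
  add 54.39.109.96/32 -> H4 at depth 32
  add 64.0.0.0/2 -> H4 at depth 2
  - 13.0.0.0/8 clear@8
  lookup 67.0.3.96: bits 01000011 walk d0:-→d1:-→d2:H4→d3:-→d4:-→d5:-→d6:-→d7:-→d8:H2 -> H2
  add 64.0.0.0/4 -> H1 at depth 4
  lookup 8.0.0.5: bits 00001 walk d0:-→d1:-→d2:-→d3:H1→d4:-→d5:H3 -> H3
  lookup 0.0.0.1: bits 0000 walk d0:-→d1:-→d2:-→d3:H1→d4:- -> H1
  add 67.0.0.0/8 -> H4 at depth 8
  add 54.39.96.0/20 -> H2 at depth 20
  lookup 236.135.65.201: bits 11101100100001110100000111001001 walk d0:-→d1:-→d2:-→d3:-→d4:-→d5:-→d6:-→d7:-→d8:H3→d9:-→d10:-→d11:-→d12:-→d13:-→d14:-→d15:-→d16:-→d17:-→d18:-→d19:-→d20:-→d21:-→d22:-→d23:-→d24:-→d25:-→d26:-→d27:-→d28:-→d29:H0→d30:-→d31:-→d32:H3 -> H3
  add 236.135.64.0/20 -> H3 at depth 20
  add 67.129.0.0/19 -> H2 at depth 19
  add 67.129.0.0/16 -> H3 at depth 16
  add 13.16.0.0/12 -> H1 at depth 12

== LOOKUPS ==
["H2","H2","H2","H3","H0","H1","H2","H3","H1","H3"]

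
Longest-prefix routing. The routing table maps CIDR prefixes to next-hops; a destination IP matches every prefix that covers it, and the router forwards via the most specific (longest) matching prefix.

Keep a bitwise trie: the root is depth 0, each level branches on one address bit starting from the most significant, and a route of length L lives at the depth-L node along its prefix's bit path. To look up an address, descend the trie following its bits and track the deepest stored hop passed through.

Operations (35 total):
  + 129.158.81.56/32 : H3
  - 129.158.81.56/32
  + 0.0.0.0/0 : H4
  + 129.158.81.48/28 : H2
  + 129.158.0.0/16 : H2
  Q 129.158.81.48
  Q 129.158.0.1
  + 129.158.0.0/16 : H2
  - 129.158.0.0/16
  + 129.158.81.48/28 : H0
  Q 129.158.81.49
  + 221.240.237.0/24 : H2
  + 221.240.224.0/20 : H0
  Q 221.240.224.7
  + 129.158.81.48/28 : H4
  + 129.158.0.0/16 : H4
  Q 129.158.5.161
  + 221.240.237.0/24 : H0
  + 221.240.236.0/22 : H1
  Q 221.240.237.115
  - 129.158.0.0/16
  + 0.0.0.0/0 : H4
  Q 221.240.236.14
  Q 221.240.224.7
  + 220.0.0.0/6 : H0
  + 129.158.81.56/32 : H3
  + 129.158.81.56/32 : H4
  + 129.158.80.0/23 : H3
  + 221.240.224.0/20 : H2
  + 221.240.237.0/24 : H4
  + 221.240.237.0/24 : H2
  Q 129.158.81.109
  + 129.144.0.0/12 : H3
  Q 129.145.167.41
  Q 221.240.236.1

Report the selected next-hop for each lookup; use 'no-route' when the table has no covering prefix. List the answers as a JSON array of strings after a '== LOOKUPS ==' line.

Process each operation:
  + 129.158.81.56/32 (H3) depth=32
  del 129.158.81.56/32 (clear depth 32)
  + 0.0.0.0/0 (H4) depth=0
  + 129.158.81.48/28 (H2) depth=28
  + 129.158.0.0/16 (H2) depth=16
  ? 129.158.81.48  path d0:H4→d1:-→d2:-→d3:-→d4:-→d5:-→d6:-→d7:-→d8:-→d9:-→d10:-→d11:-→d12:-→d13:-→d14:-→d15:-→d16:H2→d17:-→d18:-→d19:-→d20:-→d21:-→d22:-→d23:-→d24:-→d25:-→d26:-→d27:-→d28:H2  best=H2
  ? 129.158.0.1  path d0:H4→d1:-→d2:-→d3:-→d4:-→d5:-→d6:-→d7:-→d8:-→d9:-→d10:-→d11:-→d12:-→d13:-→d14:-→d15:-→d16:H2→d17:-  best=H2
  + 129.158.0.0/16 (H2) depth=16
  del 129.158.0.0/16 (clear depth 16)
  + 129.158.81.48/28 (H0) depth=28
  ? 129.158.81.49  path d0:H4→d1:-→d2:-→d3:-→d4:-→d5:-→d6:-→d7:-→d8:-→d9:-→d10:-→d11:-→d12:-→d13:-→d14:-→d15:-→d16:-→d17:-→d18:-→d19:-→d20:-→d21:-→d22:-→d23:-→d24:-→d25:-→d26:-→d27:-→d28:H0  best=H0
  + 221.240.237.0/24 (H2) depth=24
  + 221.240.224.0/20 (H0) depth=20
  ? 221.240.224.7  path d0:H4→d1:-→d2:-→d3:-→d4:-→d5:-→d6:-→d7:-→d8:-→d9:-→d10:-→d11:-→d12:-→d13:-→d14:-→d15:-→d16:-→d17:-→d18:-→d19:-→d20:H0  best=H0
  + 129.158.81.48/28 (H4) depth=28
  + 129.158.0.0/16 (H4) depth=16
  ? 129.158.5.161  path d0:H4→d1:-→d2:-→d3:-→d4:-→d5:-→d6:-→d7:-→d8:-→d9:-→d10:-→d11:-→d12:-→d13:-→d14:-→d15:-→d16:H4→d17:-  best=H4
  + 221.240.237.0/24 (H0) depth=24
  + 221.240.236.0/22 (H1) depth=22
  ? 221.240.237.115  path d0:H4→d1:-→d2:-→d3:-→d4:-→d5:-→d6:-→d7:-→d8:-→d9:-→d10:-→d11:-→d12:-→d13:-→d14:-→d15:-→d16:-→d17:-→d18:-→d19:-→d20:H0→d21:-→d22:H1→d23:-→d24:H0  best=H0
  del 129.158.0.0/16 (clear depth 16)
  + 0.0.0.0/0 (H4) depth=0
  ? 221.240.236.14  path d0:H4→d1:-→d2:-→d3:-→d4:-→d5:-→d6:-→d7:-→d8:-→d9:-→d10:-→d11:-→d12:-→d13:-→d14:-→d15:-→d16:-→d17:-→d18:-→d19:-→d20:H0→d21:-→d22:H1→d23:-  best=H1
  ? 221.240.224.7  path d0:H4→d1:-→d2:-→d3:-→d4:-→d5:-→d6:-→d7:-→d8:-→d9:-→d10:-→d11:-→d12:-→d13:-→d14:-→d15:-→d16:-→d17:-→d18:-→d19:-→d20:H0  best=H0
  + 220.0.0.0/6 (H0) depth=6
  + 129.158.81.56/32 (H3) depth=32
  + 129.158.81.56/32 (H4) depth=32
  + 129.158.80.0/23 (H3) depth=23
  + 221.240.224.0/20 (H2) depth=20
  + 221.240.237.0/24 (H4) depth=24
  + 221.240.237.0/24 (H2) depth=24
  ? 129.158.81.109  path d0:H4→d1:-→d2:-→d3:-→d4:-→d5:-→d6:-→d7:-→d8:-→d9:-→d10:-→d11:-→d12:-→d13:-→d14:-→d15:-→d16:-→d17:-→d18:-→d19:-→d20:-→d21:-→d22:-→d23:H3→d24:-→d25:-  best=H3
  + 129.144.0.0/12 (H3) depth=12
  ? 129.145.167.41  path d0:H4→d1:-→d2:-→d3:-→d4:-→d5:-→d6:-→d7:-→d8:-→d9:-→d10:-→d11:-→d12:H3  best=H3
  ? 221.240.236.1  path d0:H4→d1:-→d2:-→d3:-→d4:-→d5:-→d6:H0→d7:-→d8:-→d9:-→d10:-→d11:-→d12:-→d13:-→d14:-→d15:-→d16:-→d17:-→d18:-→d19:-→d20:H2→d21:-→d22:H1→d23:-  best=H1

== LOOKUPS ==
["H2","H2","H0","H0","H4","H0","H1","H0","H3","H3","H1"]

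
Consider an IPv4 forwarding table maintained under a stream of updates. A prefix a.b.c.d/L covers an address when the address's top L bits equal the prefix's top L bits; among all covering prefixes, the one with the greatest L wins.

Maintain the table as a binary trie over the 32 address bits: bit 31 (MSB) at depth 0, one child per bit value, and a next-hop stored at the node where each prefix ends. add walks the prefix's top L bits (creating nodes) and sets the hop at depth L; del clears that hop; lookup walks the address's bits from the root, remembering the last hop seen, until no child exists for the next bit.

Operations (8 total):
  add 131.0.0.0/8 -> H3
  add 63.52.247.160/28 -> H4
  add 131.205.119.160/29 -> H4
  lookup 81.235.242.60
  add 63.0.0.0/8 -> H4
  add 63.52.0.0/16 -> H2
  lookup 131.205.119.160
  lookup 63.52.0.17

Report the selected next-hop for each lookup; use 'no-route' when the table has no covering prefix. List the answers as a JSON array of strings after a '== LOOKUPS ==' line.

Apply in order:
  + 131.0.0.0/8 (H3) depth=8
  + 63.52.247.160/28 (H4) depth=28
  + 131.205.119.160/29 (H4) depth=29
  ? 81.235.242.60  path d0:-→d1:-  best=no-route
  + 63.0.0.0/8 (H4) depth=8
  + 63.52.0.0/16 (H2) depth=16
  ? 131.205.119.160  path d0:-→d1:-→d2:-→d3:-→d4:-→d5:-→d6:-→d7:-→d8:H3→d9:-→d10:-→d11:-→d12:-→d13:-→d14:-→d15:-→d16:-→d17:-→d18:-→d19:-→d20:-→d21:-→d22:-→d23:-→d24:-→d25:-→d26:-→d27:-→d28:-→d29:H4  best=H4
  ? 63.52.0.17  path d0:-→d1:-→d2:-→d3:-→d4:-→d5:-→d6:-→d7:-→d8:H4→d9:-→d10:-→d11:-→d12:-→d13:-→d14:-→d15:-→d16:H2  best=H2

== LOOKUPS ==
["no-route","H4","H2"]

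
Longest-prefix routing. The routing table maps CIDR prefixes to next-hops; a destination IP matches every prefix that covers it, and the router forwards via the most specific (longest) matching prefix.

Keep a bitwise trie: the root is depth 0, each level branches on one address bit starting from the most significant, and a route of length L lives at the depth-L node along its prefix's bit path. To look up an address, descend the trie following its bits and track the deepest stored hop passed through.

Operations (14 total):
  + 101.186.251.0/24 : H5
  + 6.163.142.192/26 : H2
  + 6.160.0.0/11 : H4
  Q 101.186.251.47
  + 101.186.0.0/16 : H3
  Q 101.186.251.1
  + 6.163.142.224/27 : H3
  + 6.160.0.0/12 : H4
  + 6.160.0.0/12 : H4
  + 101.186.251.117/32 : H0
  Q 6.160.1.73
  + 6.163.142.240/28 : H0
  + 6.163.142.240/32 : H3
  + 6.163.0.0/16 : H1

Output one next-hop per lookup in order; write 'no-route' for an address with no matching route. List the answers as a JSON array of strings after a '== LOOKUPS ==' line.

Process each operation:
  + 101.186.251.0/24 (H5) depth=24
  + 6.163.142.192/26 (H2) depth=26
  + 6.160.0.0/11 (H4) depth=11
  ? 101.186.251.47  path d0:-→d1:-→d2:-→d3:-→d4:-→d5:-→d6:-→d7:-→d8:-→d9:-→d10:-→d11:-→d12:-→d13:-→d14:-→d15:-→d16:-→d17:-→d18:-→d19:-→d20:-→d21:-→d22:-→d23:-→d24:H5  best=H5
  + 101.186.0.0/16 (H3) depth=16
  ? 101.186.251.1  path d0:-→d1:-→d2:-→d3:-→d4:-→d5:-→d6:-→d7:-→d8:-→d9:-→d10:-→d11:-→d12:-→d13:-→d14:-→d15:-→d16:H3→d17:-→d18:-→d19:-→d20:-→d21:-→d22:-→d23:-→d24:H5  best=H5
  + 6.163.142.224/27 (H3) depth=27
  + 6.160.0.0/12 (H4) depth=12
  + 6.160.0.0/12 (H4) depth=12
  + 101.186.251.117/32 (H0) depth=32
  ? 6.160.1.73  path d0:-→d1:-→d2:-→d3:-→d4:-→d5:-→d6:-→d7:-→d8:-→d9:-→d10:-→d11:H4→d12:H4→d13:-→d14:-  best=H4
  + 6.163.142.240/28 (H0) depth=28
  + 6.163.142.240/32 (H3) depth=32
  + 6.163.0.0/16 (H1) depth=16

== LOOKUPS ==
["H5","H5","H4"]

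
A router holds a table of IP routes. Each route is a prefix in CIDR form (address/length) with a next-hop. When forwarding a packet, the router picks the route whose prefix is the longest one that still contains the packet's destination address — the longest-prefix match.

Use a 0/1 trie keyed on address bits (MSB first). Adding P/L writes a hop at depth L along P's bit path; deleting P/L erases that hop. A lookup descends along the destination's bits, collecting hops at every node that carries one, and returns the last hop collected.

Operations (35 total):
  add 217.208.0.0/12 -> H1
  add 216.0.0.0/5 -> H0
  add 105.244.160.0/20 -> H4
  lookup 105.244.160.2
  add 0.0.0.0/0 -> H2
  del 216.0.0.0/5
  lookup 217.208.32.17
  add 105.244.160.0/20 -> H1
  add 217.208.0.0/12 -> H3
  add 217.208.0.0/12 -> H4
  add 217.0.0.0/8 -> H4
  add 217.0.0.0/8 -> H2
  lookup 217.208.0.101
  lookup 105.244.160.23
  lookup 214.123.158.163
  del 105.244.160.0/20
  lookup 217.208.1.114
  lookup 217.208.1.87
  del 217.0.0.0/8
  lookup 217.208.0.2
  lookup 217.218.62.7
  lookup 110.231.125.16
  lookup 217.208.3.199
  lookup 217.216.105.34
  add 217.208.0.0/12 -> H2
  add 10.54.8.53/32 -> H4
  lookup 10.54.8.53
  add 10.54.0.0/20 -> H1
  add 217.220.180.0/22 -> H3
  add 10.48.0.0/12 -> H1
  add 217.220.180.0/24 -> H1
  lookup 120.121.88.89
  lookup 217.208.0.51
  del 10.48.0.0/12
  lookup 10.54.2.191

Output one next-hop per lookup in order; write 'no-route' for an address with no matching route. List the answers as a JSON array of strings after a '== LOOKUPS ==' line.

Trace:
  + 217.208.0.0/12 (H1) depth=12
  + 216.0.0.0/5 (H0) depth=5
  + 105.244.160.0/20 (H4) depth=20
  Q 105.244.160.2: descend 01101001111101001010 ; hops seen [H4] ; pick H4
  + 0.0.0.0/0 (H2) depth=0
  - 216.0.0.0/5 clear@5
  Q 217.208.32.17: descend 110110011101 ; hops seen [H2,H1] ; pick H1
  + 105.244.160.0/20 (H1) depth=20
  + 217.208.0.0/12 (H3) depth=12
  + 217.208.0.0/12 (H4) depth=12
  + 217.0.0.0/8 (H4) depth=8
  + 217.0.0.0/8 (H2) depth=8
  Q 217.208.0.101: descend 110110011101 ; hops seen [H2,H2,H4] ; pick H4
  Q 105.244.160.23: descend 01101001111101001010 ; hops seen [H2,H1] ; pick H1
  Q 214.123.158.163: descend 1101 ; hops seen [H2] ; pick H2
  - 105.244.160.0/20 clear@20
  Q 217.208.1.114: descend 110110011101 ; hops seen [H2,H2,H4] ; pick H4
  Q 217.208.1.87: descend 110110011101 ; hops seen [H2,H2,H4] ; pick H4
  - 217.0.0.0/8 clear@8
  Q 217.208.0.2: descend 110110011101 ; hops seen [H2,H4] ; pick H4
  Q 217.218.62.7: descend 110110011101 ; hops seen [H2,H4] ; pick H4
  Q 110.231.125.16: descend 01101 ; hops seen [H2] ; pick H2
  Q 217.208.3.199: descend 110110011101 ; hops seen [H2,H4] ; pick H4
  Q 217.216.105.34: descend 110110011101 ; hops seen [H2,H4] ; pick H4
  + 217.208.0.0/12 (H2) depth=12
  + 10.54.8.53/32 (H4) depth=32
  Q 10.54.8.53: descend 00001010001101100000100000110101 ; hops seen [H2,H4] ; pick H4
  + 10.54.0.0/20 (H1) depth=20
  + 217.220.180.0/22 (H3) depth=22
  + 10.48.0.0/12 (H1) depth=12
  + 217.220.180.0/24 (H1) depth=24
  Q 120.121.88.89: descend 011 ; hops seen [H2] ; pick H2
  Q 217.208.0.51: descend 110110011101 ; hops seen [H2,H2] ; pick H2
  - 10.48.0.0/12 clear@12
  Q 10.54.2.191: descend 00001010001101100000 ; hops seen [H2,H1] ; pick H1

== LOOKUPS ==
["H4","H1","H4","H1","H2","H4","H4","H4","H4","H2","H4","H4","H4","H2","H2","H1"]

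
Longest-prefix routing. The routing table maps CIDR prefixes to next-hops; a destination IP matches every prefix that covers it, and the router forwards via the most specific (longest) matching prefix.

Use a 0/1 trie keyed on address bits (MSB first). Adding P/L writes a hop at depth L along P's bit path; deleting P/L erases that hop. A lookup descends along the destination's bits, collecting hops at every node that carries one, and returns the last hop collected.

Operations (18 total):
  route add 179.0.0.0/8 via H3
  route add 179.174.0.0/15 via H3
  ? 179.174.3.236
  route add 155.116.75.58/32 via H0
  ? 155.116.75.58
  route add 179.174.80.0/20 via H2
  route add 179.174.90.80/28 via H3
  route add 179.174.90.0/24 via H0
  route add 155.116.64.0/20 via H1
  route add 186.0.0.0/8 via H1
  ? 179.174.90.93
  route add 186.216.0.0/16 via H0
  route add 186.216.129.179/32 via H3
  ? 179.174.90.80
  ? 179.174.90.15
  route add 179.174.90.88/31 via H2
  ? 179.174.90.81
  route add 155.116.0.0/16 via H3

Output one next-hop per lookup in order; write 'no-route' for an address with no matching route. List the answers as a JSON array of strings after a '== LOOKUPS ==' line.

Apply in order:
  + 179.0.0.0/8 (H3) depth=8
  + 179.174.0.0/15 (H3) depth=15
  ? 179.174.3.236  path d0:-→d1:-→d2:-→d3:-→d4:-→d5:-→d6:-→d7:-→d8:H3→d9:-→d10:-→d11:-→d12:-→d13:-→d14:-→d15:H3  best=H3
  + 155.116.75.58/32 (H0) depth=32
  ? 155.116.75.58  path d0:-→d1:-→d2:-→d3:-→d4:-→d5:-→d6:-→d7:-→d8:-→d9:-→d10:-→d11:-→d12:-→d13:-→d14:-→d15:-→d16:-→d17:-→d18:-→d19:-→d20:-→d21:-→d22:-→d23:-→d24:-→d25:-→d26:-→d27:-→d28:-→d29:-→d30:-→d31:-→d32:H0  best=H0
  + 179.174.80.0/20 (H2) depth=20
  + 179.174.90.80/28 (H3) depth=28
  + 179.174.90.0/24 (H0) depth=24
  + 155.116.64.0/20 (H1) depth=20
  + 186.0.0.0/8 (H1) depth=8
  ? 179.174.90.93  path d0:-→d1:-→d2:-→d3:-→d4:-→d5:-→d6:-→d7:-→d8:H3→d9:-→d10:-→d11:-→d12:-→d13:-→d14:-→d15:H3→d16:-→d17:-→d18:-→d19:-→d20:H2→d21:-→d22:-→d23:-→d24:H0→d25:-→d26:-→d27:-→d28:H3  best=H3
  + 186.216.0.0/16 (H0) depth=16
  + 186.216.129.179/32 (H3) depth=32
  ? 179.174.90.80  path d0:-→d1:-→d2:-→d3:-→d4:-→d5:-→d6:-→d7:-→d8:H3→d9:-→d10:-→d11:-→d12:-→d13:-→d14:-→d15:H3→d16:-→d17:-→d18:-→d19:-→d20:H2→d21:-→d22:-→d23:-→d24:H0→d25:-→d26:-→d27:-→d28:H3  best=H3
  ? 179.174.90.15  path d0:-→d1:-→d2:-→d3:-→d4:-→d5:-→d6:-→d7:-→d8:H3→d9:-→d10:-→d11:-→d12:-→d13:-→d14:-→d15:H3→d16:-→d17:-→d18:-→d19:-→d20:H2→d21:-→d22:-→d23:-→d24:H0→d25:-  best=H0
  + 179.174.90.88/31 (H2) depth=31
  ? 179.174.90.81  path d0:-→d1:-→d2:-→d3:-→d4:-→d5:-→d6:-→d7:-→d8:H3→d9:-→d10:-→d11:-→d12:-→d13:-→d14:-→d15:H3→d16:-→d17:-→d18:-→d19:-→d20:H2→d21:-→d22:-→d23:-→d24:H0→d25:-→d26:-→d27:-→d28:H3  best=H3
  + 155.116.0.0/16 (H3) depth=16

== LOOKUPS ==
["H3","H0","H3","H3","H0","H3"]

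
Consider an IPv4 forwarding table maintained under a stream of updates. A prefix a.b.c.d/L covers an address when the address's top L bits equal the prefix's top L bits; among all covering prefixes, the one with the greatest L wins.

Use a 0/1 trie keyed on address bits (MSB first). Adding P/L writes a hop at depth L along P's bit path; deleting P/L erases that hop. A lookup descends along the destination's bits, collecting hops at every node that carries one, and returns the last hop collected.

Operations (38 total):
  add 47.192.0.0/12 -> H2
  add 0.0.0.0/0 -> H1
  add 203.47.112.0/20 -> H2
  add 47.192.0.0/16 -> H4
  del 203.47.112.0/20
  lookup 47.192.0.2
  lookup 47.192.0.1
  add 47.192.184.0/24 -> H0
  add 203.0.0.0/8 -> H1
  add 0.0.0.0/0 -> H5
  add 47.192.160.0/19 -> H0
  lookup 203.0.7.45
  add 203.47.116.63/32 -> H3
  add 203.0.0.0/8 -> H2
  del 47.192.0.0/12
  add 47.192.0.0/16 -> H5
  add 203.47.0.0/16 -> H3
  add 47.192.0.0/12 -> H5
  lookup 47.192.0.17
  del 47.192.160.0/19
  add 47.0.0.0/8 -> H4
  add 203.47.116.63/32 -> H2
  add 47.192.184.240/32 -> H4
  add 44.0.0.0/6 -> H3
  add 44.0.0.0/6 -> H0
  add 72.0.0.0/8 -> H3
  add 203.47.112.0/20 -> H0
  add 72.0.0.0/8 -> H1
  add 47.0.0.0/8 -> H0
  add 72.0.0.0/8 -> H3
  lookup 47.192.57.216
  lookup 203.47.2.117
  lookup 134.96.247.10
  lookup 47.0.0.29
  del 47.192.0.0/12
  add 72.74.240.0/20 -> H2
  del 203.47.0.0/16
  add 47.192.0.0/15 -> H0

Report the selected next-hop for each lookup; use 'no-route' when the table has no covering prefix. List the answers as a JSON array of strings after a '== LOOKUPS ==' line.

Trace:
  + 47.192.0.0/12 (H2) depth=12
  + 0.0.0.0/0 (H1) depth=0
  + 203.47.112.0/20 (H2) depth=20
  + 47.192.0.0/16 (H4) depth=16
  del 203.47.112.0/20 (clear depth 20)
  Q 47.192.0.2: descend 0010111111000000 ; hops seen [H1,H2,H4] ; pick H4
  Q 47.192.0.1: descend 0010111111000000 ; hops seen [H1,H2,H4] ; pick H4
  + 47.192.184.0/24 (H0) depth=24
  + 203.0.0.0/8 (H1) depth=8
  + 0.0.0.0/0 (H5) depth=0
  + 47.192.160.0/19 (H0) depth=19
  Q 203.0.7.45: descend 1100101100 ; hops seen [H5,H1] ; pick H1
  + 203.47.116.63/32 (H3) depth=32
  + 203.0.0.0/8 (H2) depth=8
  del 47.192.0.0/12 (clear depth 12)
  + 47.192.0.0/16 (H5) depth=16
  + 203.47.0.0/16 (H3) depth=16
  + 47.192.0.0/12 (H5) depth=12
  Q 47.192.0.17: descend 0010111111000000 ; hops seen [H5,H5,H5] ; pick H5
  del 47.192.160.0/19 (clear depth 19)
  + 47.0.0.0/8 (H4) depth=8
  + 203.47.116.63/32 (H2) depth=32
  + 47.192.184.240/32 (H4) depth=32
  + 44.0.0.0/6 (H3) depth=6
  + 44.0.0.0/6 (H0) depth=6
  + 72.0.0.0/8 (H3) depth=8
  + 203.47.112.0/20 (H0) depth=20
  + 72.0.0.0/8 (H1) depth=8
  + 47.0.0.0/8 (H0) depth=8
  + 72.0.0.0/8 (H3) depth=8
  Q 47.192.57.216: descend 0010111111000000 ; hops seen [H5,H0,H0,H5,H5] ; pick H5
  Q 203.47.2.117: descend 11001011001011110 ; hops seen [H5,H2,H3] ; pick H3
  Q 134.96.247.10: descend 1 ; hops seen [H5] ; pick H5
  Q 47.0.0.29: descend 00101111 ; hops seen [H5,H0,H0] ; pick H0
  del 47.192.0.0/12 (clear depth 12)
  + 72.74.240.0/20 (H2) depth=20
  del 203.47.0.0/16 (clear depth 16)
  + 47.192.0.0/15 (H0) depth=15

== LOOKUPS ==
["H4","H4","H1","H5","H5","H3","H5","H0"]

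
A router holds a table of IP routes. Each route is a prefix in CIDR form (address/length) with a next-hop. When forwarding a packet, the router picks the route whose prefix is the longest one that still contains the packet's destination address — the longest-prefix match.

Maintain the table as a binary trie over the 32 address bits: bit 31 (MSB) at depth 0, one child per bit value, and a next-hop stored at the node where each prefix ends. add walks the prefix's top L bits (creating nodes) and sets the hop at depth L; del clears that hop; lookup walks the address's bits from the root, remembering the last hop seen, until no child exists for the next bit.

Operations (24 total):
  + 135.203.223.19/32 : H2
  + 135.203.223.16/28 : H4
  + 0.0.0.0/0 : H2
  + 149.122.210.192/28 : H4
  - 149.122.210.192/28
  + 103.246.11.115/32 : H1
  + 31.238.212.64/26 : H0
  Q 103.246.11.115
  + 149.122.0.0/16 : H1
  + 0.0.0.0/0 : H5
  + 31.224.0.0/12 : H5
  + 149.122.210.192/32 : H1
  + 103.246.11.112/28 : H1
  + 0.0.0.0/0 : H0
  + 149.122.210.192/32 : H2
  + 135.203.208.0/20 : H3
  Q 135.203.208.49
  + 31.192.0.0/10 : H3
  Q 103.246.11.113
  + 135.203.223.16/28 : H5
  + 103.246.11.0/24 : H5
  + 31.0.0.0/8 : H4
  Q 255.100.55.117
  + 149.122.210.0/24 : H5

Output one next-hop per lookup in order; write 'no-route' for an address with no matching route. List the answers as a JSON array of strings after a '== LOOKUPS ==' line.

Process each operation:
  add 135.203.223.19/32 -> H2 at depth 32
  add 135.203.223.16/28 -> H4 at depth 28
  add 0.0.0.0/0 -> H2 at depth 0
  add 149.122.210.192/28 -> H4 at depth 28
  del 149.122.210.192/28 (clear depth 28)
  add 103.246.11.115/32 -> H1 at depth 32
  add 31.238.212.64/26 -> H0 at depth 26
  lookup 103.246.11.115: bits 01100111111101100000101101110011 walk d0:H2→d1:-→d2:-→d3:-→d4:-→d5:-→d6:-→d7:-→d8:-→d9:-→d10:-→d11:-→d12:-→d13:-→d14:-→d15:-→d16:-→d17:-→d18:-→d19:-→d20:-→d21:-→d22:-→d23:-→d24:-→d25:-→d26:-→d27:-→d28:-→d29:-→d30:-→d31:-→d32:H1 -> H1
  add 149.122.0.0/16 -> H1 at depth 16
  add 0.0.0.0/0 -> H5 at depth 0
  add 31.224.0.0/12 -> H5 at depth 12
  add 149.122.210.192/32 -> H1 at depth 32
  add 103.246.11.112/28 -> H1 at depth 28
  add 0.0.0.0/0 -> H0 at depth 0
  add 149.122.210.192/32 -> H2 at depth 32
  add 135.203.208.0/20 -> H3 at depth 20
  lookup 135.203.208.49: bits 10000111110010111101 walk d0:H0→d1:-→d2:-→d3:-→d4:-→d5:-→d6:-→d7:-→d8:-→d9:-→d10:-→d11:-→d12:-→d13:-→d14:-→d15:-→d16:-→d17:-→d18:-→d19:-→d20:H3 -> H3
  add 31.192.0.0/10 -> H3 at depth 10
  lookup 103.246.11.113: bits 011001111111011000001011011100 walk d0:H0→d1:-→d2:-→d3:-→d4:-→d5:-→d6:-→d7:-→d8:-→d9:-→d10:-→d11:-→d12:-→d13:-→d14:-→d15:-→d16:-→d17:-→d18:-→d19:-→d20:-→d21:-→d22:-→d23:-→d24:-→d25:-→d26:-→d27:-→d28:H1→d29:-→d30:- -> H1
  add 135.203.223.16/28 -> H5 at depth 28
  add 103.246.11.0/24 -> H5 at depth 24
  add 31.0.0.0/8 -> H4 at depth 8
  lookup 255.100.55.117: bits 1 walk d0:H0→d1:- -> H0
  add 149.122.210.0/24 -> H5 at depth 24

== LOOKUPS ==
["H1","H3","H1","H0"]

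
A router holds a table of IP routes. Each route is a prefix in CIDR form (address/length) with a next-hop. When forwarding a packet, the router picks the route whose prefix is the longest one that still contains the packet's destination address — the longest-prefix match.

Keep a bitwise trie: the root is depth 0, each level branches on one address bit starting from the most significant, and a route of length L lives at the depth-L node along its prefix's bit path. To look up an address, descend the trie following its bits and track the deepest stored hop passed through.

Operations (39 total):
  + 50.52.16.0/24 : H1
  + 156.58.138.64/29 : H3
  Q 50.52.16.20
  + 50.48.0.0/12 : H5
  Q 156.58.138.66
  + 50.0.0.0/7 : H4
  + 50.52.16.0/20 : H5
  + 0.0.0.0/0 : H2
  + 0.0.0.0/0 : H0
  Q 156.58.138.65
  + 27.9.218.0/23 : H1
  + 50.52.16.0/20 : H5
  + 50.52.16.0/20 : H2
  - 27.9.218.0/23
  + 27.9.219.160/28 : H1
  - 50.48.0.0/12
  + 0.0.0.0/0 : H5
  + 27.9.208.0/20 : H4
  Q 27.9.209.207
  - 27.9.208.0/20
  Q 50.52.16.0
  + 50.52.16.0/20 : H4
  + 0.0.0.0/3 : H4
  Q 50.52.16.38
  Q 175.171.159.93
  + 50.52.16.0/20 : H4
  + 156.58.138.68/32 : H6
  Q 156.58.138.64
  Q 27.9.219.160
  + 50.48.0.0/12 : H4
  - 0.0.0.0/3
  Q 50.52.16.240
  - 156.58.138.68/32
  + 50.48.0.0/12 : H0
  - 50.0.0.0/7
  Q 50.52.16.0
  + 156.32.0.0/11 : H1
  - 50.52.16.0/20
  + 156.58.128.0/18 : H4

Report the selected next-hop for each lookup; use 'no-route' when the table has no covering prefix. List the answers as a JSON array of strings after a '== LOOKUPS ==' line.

Trace:
  + 50.52.16.0/24 (H1) depth=24
  + 156.58.138.64/29 (H3) depth=29
  ? 50.52.16.20  path d0:-→d1:-→d2:-→d3:-→d4:-→d5:-→d6:-→d7:-→d8:-→d9:-→d10:-→d11:-→d12:-→d13:-→d14:-→d15:-→d16:-→d17:-→d18:-→d19:-→d20:-→d21:-→d22:-→d23:-→d24:H1  best=H1
  + 50.48.0.0/12 (H5) depth=12
  ? 156.58.138.66  path d0:-→d1:-→d2:-→d3:-→d4:-→d5:-→d6:-→d7:-→d8:-→d9:-→d10:-→d11:-→d12:-→d13:-→d14:-→d15:-→d16:-→d17:-→d18:-→d19:-→d20:-→d21:-→d22:-→d23:-→d24:-→d25:-→d26:-→d27:-→d28:-→d29:H3  best=H3
  + 50.0.0.0/7 (H4) depth=7
  + 50.52.16.0/20 (H5) depth=20
  + 0.0.0.0/0 (H2) depth=0
  + 0.0.0.0/0 (H0) depth=0
  ? 156.58.138.65  path d0:H0→d1:-→d2:-→d3:-→d4:-→d5:-→d6:-→d7:-→d8:-→d9:-→d10:-→d11:-→d12:-→d13:-→d14:-→d15:-→d16:-→d17:-→d18:-→d19:-→d20:-→d21:-→d22:-→d23:-→d24:-→d25:-→d26:-→d27:-→d28:-→d29:H3  best=H3
  + 27.9.218.0/23 (H1) depth=23
  + 50.52.16.0/20 (H5) depth=20
  + 50.52.16.0/20 (H2) depth=20
  - 27.9.218.0/23 clear@23
  + 27.9.219.160/28 (H1) depth=28
  - 50.48.0.0/12 clear@12
  + 0.0.0.0/0 (H5) depth=0
  + 27.9.208.0/20 (H4) depth=20
  ? 27.9.209.207  path d0:H5→d1:-→d2:-→d3:-→d4:-→d5:-→d6:-→d7:-→d8:-→d9:-→d10:-→d11:-→d12:-→d13:-→d14:-→d15:-→d16:-→d17:-→d18:-→d19:-→d20:H4  best=H4
  - 27.9.208.0/20 clear@20
  ? 50.52.16.0  path d0:H5→d1:-→d2:-→d3:-→d4:-→d5:-→d6:-→d7:H4→d8:-→d9:-→d10:-→d11:-→d12:-→d13:-→d14:-→d15:-→d16:-→d17:-→d18:-→d19:-→d20:H2→d21:-→d22:-→d23:-→d24:H1  best=H1
  + 50.52.16.0/20 (H4) depth=20
  + 0.0.0.0/3 (H4) depth=3
  ? 50.52.16.38  path d0:H5→d1:-→d2:-→d3:-→d4:-→d5:-→d6:-→d7:H4→d8:-→d9:-→d10:-→d11:-→d12:-→d13:-→d14:-→d15:-→d16:-→d17:-→d18:-→d19:-→d20:H4→d21:-→d22:-→d23:-→d24:H1  best=H1
  ? 175.171.159.93  path d0:H5→d1:-→d2:-  best=H5
  + 50.52.16.0/20 (H4) depth=20
  + 156.58.138.68/32 (H6) depth=32
  ? 156.58.138.64  path d0:H5→d1:-→d2:-→d3:-→d4:-→d5:-→d6:-→d7:-→d8:-→d9:-→d10:-→d11:-→d12:-→d13:-→d14:-→d15:-→d16:-→d17:-→d18:-→d19:-→d20:-→d21:-→d22:-→d23:-→d24:-→d25:-→d26:-→d27:-→d28:-→d29:H3  best=H3
  ? 27.9.219.160  path d0:H5→d1:-→d2:-→d3:H4→d4:-→d5:-→d6:-→d7:-→d8:-→d9:-→d10:-→d11:-→d12:-→d13:-→d14:-→d15:-→d16:-→d17:-→d18:-→d19:-→d20:-→d21:-→d22:-→d23:-→d24:-→d25:-→d26:-→d27:-→d28:H1  best=H1
  + 50.48.0.0/12 (H4) depth=12
  - 0.0.0.0/3 clear@3
  ? 50.52.16.240  path d0:H5→d1:-→d2:-→d3:-→d4:-→d5:-→d6:-→d7:H4→d8:-→d9:-→d10:-→d11:-→d12:H4→d13:-→d14:-→d15:-→d16:-→d17:-→d18:-→d19:-→d20:H4→d21:-→d22:-→d23:-→d24:H1  best=H1
  - 156.58.138.68/32 clear@32
  + 50.48.0.0/12 (H0) depth=12
  - 50.0.0.0/7 clear@7
  ? 50.52.16.0  path d0:H5→d1:-→d2:-→d3:-→d4:-→d5:-→d6:-→d7:-→d8:-→d9:-→d10:-→d11:-→d12:H0→d13:-→d14:-→d15:-→d16:-→d17:-→d18:-→d19:-→d20:H4→d21:-→d22:-→d23:-→d24:H1  best=H1
  + 156.32.0.0/11 (H1) depth=11
  - 50.52.16.0/20 clear@20
  + 156.58.128.0/18 (H4) depth=18

== LOOKUPS ==
["H1","H3","H3","H4","H1","H1","H5","H3","H1","H1","H1"]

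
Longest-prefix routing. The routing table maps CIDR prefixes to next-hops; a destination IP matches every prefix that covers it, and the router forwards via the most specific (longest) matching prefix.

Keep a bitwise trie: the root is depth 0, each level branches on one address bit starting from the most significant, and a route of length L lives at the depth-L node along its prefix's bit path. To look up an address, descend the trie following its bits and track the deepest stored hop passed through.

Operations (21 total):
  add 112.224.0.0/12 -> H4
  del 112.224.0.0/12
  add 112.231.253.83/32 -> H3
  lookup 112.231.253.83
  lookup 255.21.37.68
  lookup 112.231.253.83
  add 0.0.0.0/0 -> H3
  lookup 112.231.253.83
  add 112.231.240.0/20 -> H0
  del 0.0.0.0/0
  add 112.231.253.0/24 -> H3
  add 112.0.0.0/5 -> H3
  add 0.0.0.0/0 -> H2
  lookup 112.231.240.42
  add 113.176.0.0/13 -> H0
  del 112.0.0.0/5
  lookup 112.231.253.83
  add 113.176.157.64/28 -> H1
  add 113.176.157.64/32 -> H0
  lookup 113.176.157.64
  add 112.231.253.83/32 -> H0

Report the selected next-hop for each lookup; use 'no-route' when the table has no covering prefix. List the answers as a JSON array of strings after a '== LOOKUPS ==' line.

Process each operation:
  + 112.224.0.0/12 (H4) depth=12
  del 112.224.0.0/12 (clear depth 12)
  + 112.231.253.83/32 (H3) depth=32
  lookup 112.231.253.83: bits 01110000111001111111110101010011 walk d0:-→d1:-→d2:-→d3:-→d4:-→d5:-→d6:-→d7:-→d8:-→d9:-→d10:-→d11:-→d12:-→d13:-→d14:-→d15:-→d16:-→d17:-→d18:-→d19:-→d20:-→d21:-→d22:-→d23:-→d24:-→d25:-→d26:-→d27:-→d28:-→d29:-→d30:-→d31:-→d32:H3 -> H3
  lookup 255.21.37.68: bits ε walk d0:- -> no-route
  lookup 112.231.253.83: bits 01110000111001111111110101010011 walk d0:-→d1:-→d2:-→d3:-→d4:-→d5:-→d6:-→d7:-→d8:-→d9:-→d10:-→d11:-→d12:-→d13:-→d14:-→d15:-→d16:-→d17:-→d18:-→d19:-→d20:-→d21:-→d22:-→d23:-→d24:-→d25:-→d26:-→d27:-→d28:-→d29:-→d30:-→d31:-→d32:H3 -> H3
  + 0.0.0.0/0 (H3) depth=0
  lookup 112.231.253.83: bits 01110000111001111111110101010011 walk d0:H3→d1:-→d2:-→d3:-→d4:-→d5:-→d6:-→d7:-→d8:-→d9:-→d10:-→d11:-→d12:-→d13:-→d14:-→d15:-→d16:-→d17:-→d18:-→d19:-→d20:-→d21:-→d22:-→d23:-→d24:-→d25:-→d26:-→d27:-→d28:-→d29:-→d30:-→d31:-→d32:H3 -> H3
  + 112.231.240.0/20 (H0) depth=20
  del 0.0.0.0/0 (clear depth 0)
  + 112.231.253.0/24 (H3) depth=24
  + 112.0.0.0/5 (H3) depth=5
  + 0.0.0.0/0 (H2) depth=0
  lookup 112.231.240.42: bits 01110000111001111111 walk d0:H2→d1:-→d2:-→d3:-→d4:-→d5:H3→d6:-→d7:-→d8:-→d9:-→d10:-→d11:-→d12:-→d13:-→d14:-→d15:-→d16:-→d17:-→d18:-→d19:-→d20:H0 -> H0
  + 113.176.0.0/13 (H0) depth=13
  del 112.0.0.0/5 (clear depth 5)
  lookup 112.231.253.83: bits 01110000111001111111110101010011 walk d0:H2→d1:-→d2:-→d3:-→d4:-→d5:-→d6:-→d7:-→d8:-→d9:-→d10:-→d11:-→d12:-→d13:-→d14:-→d15:-→d16:-→d17:-→d18:-→d19:-→d20:H0→d21:-→d22:-→d23:-→d24:H3→d25:-→d26:-→d27:-→d28:-→d29:-→d30:-→d31:-→d32:H3 -> H3
  + 113.176.157.64/28 (H1) depth=28
  + 113.176.157.64/32 (H0) depth=32
  lookup 113.176.157.64: bits 01110001101100001001110101000000 walk d0:H2→d1:-→d2:-→d3:-→d4:-→d5:-→d6:-→d7:-→d8:-→d9:-→d10:-→d11:-→d12:-→d13:H0→d14:-→d15:-→d16:-→d17:-→d18:-→d19:-→d20:-→d21:-→d22:-→d23:-→d24:-→d25:-→d26:-→d27:-→d28:H1→d29:-→d30:-→d31:-→d32:H0 -> H0
  + 112.231.253.83/32 (H0) depth=32

== LOOKUPS ==
["H3","no-route","H3","H3","H0","H3","H0"]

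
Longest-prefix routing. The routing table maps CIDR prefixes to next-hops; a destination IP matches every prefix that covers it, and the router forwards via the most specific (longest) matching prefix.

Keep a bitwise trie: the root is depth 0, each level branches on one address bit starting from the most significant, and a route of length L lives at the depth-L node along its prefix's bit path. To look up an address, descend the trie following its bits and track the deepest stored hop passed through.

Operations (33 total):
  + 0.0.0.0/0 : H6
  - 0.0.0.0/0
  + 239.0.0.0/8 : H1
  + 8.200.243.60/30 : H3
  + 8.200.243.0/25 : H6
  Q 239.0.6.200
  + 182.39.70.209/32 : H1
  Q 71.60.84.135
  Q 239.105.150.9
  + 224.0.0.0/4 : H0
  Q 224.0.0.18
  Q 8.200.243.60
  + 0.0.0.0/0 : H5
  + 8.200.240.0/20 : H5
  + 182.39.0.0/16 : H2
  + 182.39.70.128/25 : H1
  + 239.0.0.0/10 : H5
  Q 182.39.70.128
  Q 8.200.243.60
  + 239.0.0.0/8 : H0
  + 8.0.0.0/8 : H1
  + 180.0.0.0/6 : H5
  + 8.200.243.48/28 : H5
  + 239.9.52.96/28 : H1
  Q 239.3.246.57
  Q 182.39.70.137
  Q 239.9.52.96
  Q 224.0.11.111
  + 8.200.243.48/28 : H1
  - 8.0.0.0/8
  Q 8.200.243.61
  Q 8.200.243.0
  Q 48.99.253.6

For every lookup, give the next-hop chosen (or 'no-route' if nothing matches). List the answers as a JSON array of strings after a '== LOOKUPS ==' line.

Process each operation:
  add 0.0.0.0/0 -> H6 at depth 0
  - 0.0.0.0/0 clear@0
  add 239.0.0.0/8 -> H1 at depth 8
  add 8.200.243.60/30 -> H3 at depth 30
  add 8.200.243.0/25 -> H6 at depth 25
  Q 239.0.6.200: descend 11101111 ; hops seen [H1] ; pick H1
  add 182.39.70.209/32 -> H1 at depth 32
  Q 71.60.84.135: descend 0 ; hops seen [∅] ; pick no-route
  Q 239.105.150.9: descend 11101111 ; hops seen [H1] ; pick H1
  add 224.0.0.0/4 -> H0 at depth 4
  Q 224.0.0.18: descend 1110 ; hops seen [H0] ; pick H0
  Q 8.200.243.60: descend 000010001100100011110011001111 ; hops seen [H6,H3] ; pick H3
  add 0.0.0.0/0 -> H5 at depth 0
  add 8.200.240.0/20 -> H5 at depth 20
  add 182.39.0.0/16 -> H2 at depth 16
  add 182.39.70.128/25 -> H1 at depth 25
  add 239.0.0.0/10 -> H5 at depth 10
  Q 182.39.70.128: descend 1011011000100111010001101 ; hops seen [H5,H2,H1] ; pick H1
  Q 8.200.243.60: descend 000010001100100011110011001111 ; hops seen [H5,H5,H6,H3] ; pick H3
  add 239.0.0.0/8 -> H0 at depth 8
  add 8.0.0.0/8 -> H1 at depth 8
  add 180.0.0.0/6 -> H5 at depth 6
  add 8.200.243.48/28 -> H5 at depth 28
  add 239.9.52.96/28 -> H1 at depth 28
  Q 239.3.246.57: descend 111011110000 ; hops seen [H5,H0,H0,H5] ; pick H5
  Q 182.39.70.137: descend 1011011000100111010001101 ; hops seen [H5,H5,H2,H1] ; pick H1
  Q 239.9.52.96: descend 1110111100001001001101000110 ; hops seen [H5,H0,H0,H5,H1] ; pick H1
  Q 224.0.11.111: descend 1110 ; hops seen [H5,H0] ; pick H0
  add 8.200.243.48/28 -> H1 at depth 28
  - 8.0.0.0/8 clear@8
  Q 8.200.243.61: descend 000010001100100011110011001111 ; hops seen [H5,H5,H6,H1,H3] ; pick H3
  Q 8.200.243.0: descend 00001000110010001111001100 ; hops seen [H5,H5,H6] ; pick H6
  Q 48.99.253.6: descend 00 ; hops seen [H5] ; pick H5

== LOOKUPS ==
["H1","no-route","H1","H0","H3","H1","H3","H5","H1","H1","H0","H3","H6","H5"]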